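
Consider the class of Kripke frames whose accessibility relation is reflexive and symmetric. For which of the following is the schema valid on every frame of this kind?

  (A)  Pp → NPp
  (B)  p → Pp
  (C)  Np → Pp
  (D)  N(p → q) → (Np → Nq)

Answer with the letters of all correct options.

Reflexive relations are serial.
(A) Pp → NPp is axiom 5; it is valid on a frame exactly when R is euclidean. Such an R need not be euclidean, so not valid.
(B) p → Pp is the dual of axiom T; it is valid on a frame exactly when R is reflexive. Every such R is reflexive, so valid.
(C) axiom D: valid iff R is serial. Every such R is serial — valid.
(D) N(p → q) → (Np → Nq) is the K axiom; it holds on all frames — valid.

B, C, D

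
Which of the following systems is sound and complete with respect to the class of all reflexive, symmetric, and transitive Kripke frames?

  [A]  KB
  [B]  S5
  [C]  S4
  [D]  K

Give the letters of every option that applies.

B

(A) KB is determined by the class of symmetric frames.
(B) S5 is determined by exactly this class.
(C) S4 is determined by the class of reflexive and transitive frames.
(D) K is determined by the class of arbitrary frames.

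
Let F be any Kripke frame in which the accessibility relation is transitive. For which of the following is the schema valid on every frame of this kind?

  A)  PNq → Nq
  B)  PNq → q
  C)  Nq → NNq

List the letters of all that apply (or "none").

(A) PNq → Nq is the dual of axiom 5; it is valid on a frame exactly when R is euclidean. Such an R need not be euclidean, so not valid.
(B) PNq → q (the dual of axiom B) characterises the symmetric frames. Such an R need not be symmetric — not valid.
(C) axiom 4: valid iff R is transitive. Every such R is transitive — valid.

C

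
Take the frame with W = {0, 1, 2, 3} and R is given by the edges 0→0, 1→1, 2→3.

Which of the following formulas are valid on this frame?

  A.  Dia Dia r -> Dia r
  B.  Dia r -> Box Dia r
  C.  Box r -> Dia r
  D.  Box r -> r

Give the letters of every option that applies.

R is not reflexive: not 2 R 2.
R is transitive: R is closed under composition.
R is not euclidean: 2 R 3 and 2 R 3 but not 3 R 3.
R is not serial: 3 has no R-successor.
(A) Dia Dia r -> Dia r is the dual of axiom 4, which corresponds to transitivity. R is transitive — valid.
(B) Dia r -> Box Dia r is axiom 5, which corresponds to the euclidean property. R is not euclidean — not valid.
(C) Box r -> Dia r (axiom D) characterises the serial frames. R is not serial — not valid.
(D) Box r -> r is axiom T, which corresponds to reflexivity. R is not reflexive — not valid.

A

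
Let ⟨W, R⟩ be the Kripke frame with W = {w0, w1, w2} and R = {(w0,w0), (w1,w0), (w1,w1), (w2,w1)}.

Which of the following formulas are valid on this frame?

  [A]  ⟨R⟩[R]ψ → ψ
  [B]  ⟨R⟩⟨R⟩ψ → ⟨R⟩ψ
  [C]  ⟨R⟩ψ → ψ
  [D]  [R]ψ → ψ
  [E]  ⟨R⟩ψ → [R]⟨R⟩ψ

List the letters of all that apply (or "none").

R is not reflexive: not w2 R w2.
R is not symmetric: w1 R w0 but not w0 R w1.
R is not transitive: w2 R w1 and w1 R w0 but not w2 R w0.
R is not euclidean: w1 R w0 and w1 R w1 but not w0 R w1.
R is not a subset of the identity: w1 R w0 with w1 ≠ w0.
(A) ⟨R⟩[R]ψ → ψ (the dual of axiom B) characterises the symmetric frames. R is not symmetric — not valid.
(B) the dual of axiom 4: valid iff R is transitive. R is not transitive — not valid.
(C) ⟨R⟩ψ → ψ is the converse of T; it holds exactly when R ⊆ identity. Here R ⊄ identity — not valid.
(D) [R]ψ → ψ (axiom T) characterises the reflexive frames. R is not reflexive — not valid.
(E) ⟨R⟩ψ → [R]⟨R⟩ψ is axiom 5; it is valid on a frame exactly when R is euclidean. R is not euclidean, so not valid.

none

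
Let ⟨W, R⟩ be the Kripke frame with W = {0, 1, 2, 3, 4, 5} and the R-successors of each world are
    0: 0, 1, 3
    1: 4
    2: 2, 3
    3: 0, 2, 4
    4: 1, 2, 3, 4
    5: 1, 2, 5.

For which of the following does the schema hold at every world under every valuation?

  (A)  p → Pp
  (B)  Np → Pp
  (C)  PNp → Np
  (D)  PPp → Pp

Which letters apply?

B

R is not reflexive: not 1 R 1.
R is not transitive: 0 R 1 and 1 R 4 but not 0 R 4.
R is not euclidean: 0 R 1 and 0 R 0 but not 1 R 0.
R is serial: every world has an R-successor.
(A) p → Pp is the dual of axiom T; it is valid on a frame exactly when R is reflexive. R is not reflexive, so not valid.
(B) Np → Pp (axiom D) characterises the serial frames. R is serial — valid.
(C) the dual of axiom 5: valid iff R is euclidean. R is not euclidean — not valid.
(D) PPp → Pp (the dual of axiom 4) characterises the transitive frames. R is not transitive — not valid.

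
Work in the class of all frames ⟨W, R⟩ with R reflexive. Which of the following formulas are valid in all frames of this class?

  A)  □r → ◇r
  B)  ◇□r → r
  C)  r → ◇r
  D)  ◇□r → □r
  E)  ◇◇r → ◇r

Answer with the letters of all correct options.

A, C

A reflexive relation is serial.
(A) □r → ◇r is axiom D, which corresponds to seriality. Every such R is serial — valid.
(B) ◇□r → r is the dual of axiom B, which corresponds to symmetry. Such an R need not be symmetric — not valid.
(C) r → ◇r is the dual of axiom T; it is valid on a frame exactly when R is reflexive. Every such R is reflexive, so valid.
(D) the dual of axiom 5: valid iff R is euclidean. Such an R need not be euclidean — not valid.
(E) ◇◇r → ◇r (the dual of axiom 4) characterises the transitive frames. Such an R need not be transitive — not valid.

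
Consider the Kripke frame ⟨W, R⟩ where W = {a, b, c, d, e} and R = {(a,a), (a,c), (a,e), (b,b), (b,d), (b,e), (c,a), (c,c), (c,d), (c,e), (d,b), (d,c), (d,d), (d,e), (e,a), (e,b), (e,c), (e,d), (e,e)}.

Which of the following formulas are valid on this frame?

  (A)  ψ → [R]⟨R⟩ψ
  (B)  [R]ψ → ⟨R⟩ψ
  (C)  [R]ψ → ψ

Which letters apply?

R is reflexive: each world relates to itself.
R is symmetric: every R-edge is matched by its reverse.
R is serial: every world has an R-successor.
(A) ψ → [R]⟨R⟩ψ is axiom B; it is valid on a frame exactly when R is symmetric. R is symmetric, so valid.
(B) [R]ψ → ⟨R⟩ψ is axiom D; it is valid on a frame exactly when R is serial. R is serial, so valid.
(C) [R]ψ → ψ is axiom T, which corresponds to reflexivity. R is reflexive — valid.

A, B, C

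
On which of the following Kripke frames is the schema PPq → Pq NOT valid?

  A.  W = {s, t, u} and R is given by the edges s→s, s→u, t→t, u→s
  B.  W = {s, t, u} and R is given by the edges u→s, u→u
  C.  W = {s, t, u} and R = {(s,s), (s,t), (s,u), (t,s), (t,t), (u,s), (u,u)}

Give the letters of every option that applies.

A, C

The schema PPq → Pq is the dual of axiom 4; it is valid on a frame iff R is transitive.
(A) R is not transitive (u R s and s R u but not u R u), so the schema fails here.
(B) R is transitive (R is closed under composition), so the schema is valid here.
(C) R is not transitive (t R s and s R u but not t R u), so the schema fails here.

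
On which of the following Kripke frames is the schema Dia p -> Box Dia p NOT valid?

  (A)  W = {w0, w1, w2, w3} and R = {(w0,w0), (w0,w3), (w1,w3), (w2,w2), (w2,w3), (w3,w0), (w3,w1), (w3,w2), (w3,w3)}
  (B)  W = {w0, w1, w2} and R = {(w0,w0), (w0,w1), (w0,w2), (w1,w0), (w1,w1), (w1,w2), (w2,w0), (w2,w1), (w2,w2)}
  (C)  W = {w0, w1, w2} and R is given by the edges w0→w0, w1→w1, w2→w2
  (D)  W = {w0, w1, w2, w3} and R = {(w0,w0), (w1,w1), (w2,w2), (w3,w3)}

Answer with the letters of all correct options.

The schema Dia p -> Box Dia p is axiom 5; it is valid on a frame iff R is euclidean.
(A) R is not euclidean (w3 R w0 and w3 R w1 but not w0 R w1), so the schema fails here.
(B) R is euclidean (any two R-successors of the same world are R-related), so the schema is valid here.
(C) R is euclidean (any two R-successors of the same world are R-related), so the schema is valid here.
(D) R is euclidean (any two R-successors of the same world are R-related), so the schema is valid here.

A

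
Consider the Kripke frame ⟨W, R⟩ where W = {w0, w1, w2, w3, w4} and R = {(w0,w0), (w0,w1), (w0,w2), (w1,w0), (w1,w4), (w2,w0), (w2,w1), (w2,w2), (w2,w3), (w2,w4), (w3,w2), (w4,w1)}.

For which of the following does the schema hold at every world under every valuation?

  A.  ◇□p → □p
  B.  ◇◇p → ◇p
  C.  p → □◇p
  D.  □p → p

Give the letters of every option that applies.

R is not reflexive: not w1 R w1.
R is not symmetric: w2 R w1 but not w1 R w2.
R is not transitive: w0 R w1 and w1 R w4 but not w0 R w4.
R is not euclidean: w0 R w1 and w0 R w2 but not w1 R w2.
(A) the dual of axiom 5: valid iff R is euclidean. R is not euclidean — not valid.
(B) ◇◇p → ◇p (the dual of axiom 4) characterises the transitive frames. R is not transitive — not valid.
(C) p → □◇p is axiom B; it is valid on a frame exactly when R is symmetric. R is not symmetric, so not valid.
(D) axiom T: valid iff R is reflexive. R is not reflexive — not valid.

none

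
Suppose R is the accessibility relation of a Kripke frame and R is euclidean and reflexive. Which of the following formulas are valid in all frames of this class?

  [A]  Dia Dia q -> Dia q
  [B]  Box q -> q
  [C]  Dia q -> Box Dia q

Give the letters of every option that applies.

A, B, C

A reflexive euclidean relation is also symmetric (from wRw and wRv the euclidean condition gives vRw) and hence transitive; it is an equivalence relation.
(A) Dia Dia q -> Dia q is the dual of axiom 4; it is valid on a frame exactly when R is transitive. Every such R is transitive, so valid.
(B) Box q -> q (axiom T) characterises the reflexive frames. Every such R is reflexive — valid.
(C) Dia q -> Box Dia q is axiom 5, which corresponds to the euclidean property. Every such R is euclidean — valid.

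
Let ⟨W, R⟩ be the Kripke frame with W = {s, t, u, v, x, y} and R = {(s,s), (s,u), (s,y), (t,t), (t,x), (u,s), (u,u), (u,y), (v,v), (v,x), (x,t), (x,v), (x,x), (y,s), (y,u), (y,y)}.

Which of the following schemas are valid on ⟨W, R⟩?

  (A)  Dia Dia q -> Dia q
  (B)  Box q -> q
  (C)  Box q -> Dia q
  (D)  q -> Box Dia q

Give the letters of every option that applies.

R is reflexive: each world relates to itself.
R is symmetric: every R-edge is matched by its reverse.
R is not transitive: t R x and x R v but not t R v.
R is serial: every world has an R-successor.
(A) Dia Dia q -> Dia q is the dual of axiom 4; it is valid on a frame exactly when R is transitive. R is not transitive, so not valid.
(B) Box q -> q is axiom T, which corresponds to reflexivity. R is reflexive — valid.
(C) Box q -> Dia q (axiom D) characterises the serial frames. R is serial — valid.
(D) q -> Box Dia q (axiom B) characterises the symmetric frames. R is symmetric — valid.

B, C, D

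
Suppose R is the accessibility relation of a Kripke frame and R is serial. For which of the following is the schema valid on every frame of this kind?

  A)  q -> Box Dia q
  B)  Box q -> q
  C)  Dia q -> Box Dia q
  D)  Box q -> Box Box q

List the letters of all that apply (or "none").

(A) q -> Box Dia q is axiom B; it is valid on a frame exactly when R is symmetric. Such an R need not be symmetric, so not valid.
(B) axiom T: valid iff R is reflexive. Such an R need not be reflexive — not valid.
(C) Dia q -> Box Dia q is axiom 5, which corresponds to the euclidean property. Such an R need not be euclidean — not valid.
(D) Box q -> Box Box q is axiom 4, which corresponds to transitivity. Such an R need not be transitive — not valid.

none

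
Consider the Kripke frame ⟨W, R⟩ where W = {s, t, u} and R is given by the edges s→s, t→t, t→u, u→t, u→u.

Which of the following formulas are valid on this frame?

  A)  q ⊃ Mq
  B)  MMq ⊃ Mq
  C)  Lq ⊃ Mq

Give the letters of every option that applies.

R is reflexive: each world relates to itself.
R is transitive: R is closed under composition.
R is serial: every world has an R-successor.
(A) the dual of axiom T: valid iff R is reflexive. R is reflexive — valid.
(B) MMq ⊃ Mq is the dual of axiom 4, which corresponds to transitivity. R is transitive — valid.
(C) Lq ⊃ Mq is axiom D, which corresponds to seriality. R is serial — valid.

A, B, C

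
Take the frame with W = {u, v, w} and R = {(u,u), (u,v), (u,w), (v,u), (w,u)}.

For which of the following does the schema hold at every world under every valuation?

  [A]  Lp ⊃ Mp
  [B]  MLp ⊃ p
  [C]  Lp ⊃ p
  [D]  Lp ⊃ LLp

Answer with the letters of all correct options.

A, B

R is not reflexive: not v R v.
R is symmetric: every R-edge is matched by its reverse.
R is not transitive: v R u and u R v but not v R v.
R is serial: every world has an R-successor.
(A) Lp ⊃ Mp (axiom D) characterises the serial frames. R is serial — valid.
(B) MLp ⊃ p (the dual of axiom B) characterises the symmetric frames. R is symmetric — valid.
(C) Lp ⊃ p is axiom T; it is valid on a frame exactly when R is reflexive. R is not reflexive, so not valid.
(D) Lp ⊃ LLp is axiom 4; it is valid on a frame exactly when R is transitive. R is not transitive, so not valid.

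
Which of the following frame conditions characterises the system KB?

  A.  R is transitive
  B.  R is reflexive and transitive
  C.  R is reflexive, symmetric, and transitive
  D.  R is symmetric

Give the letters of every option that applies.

D

(A) this class determines K4, not KB.
(B) this class determines S4, not KB.
(C) this class determines S5, not KB.
(D) KB is sound and complete for exactly this class.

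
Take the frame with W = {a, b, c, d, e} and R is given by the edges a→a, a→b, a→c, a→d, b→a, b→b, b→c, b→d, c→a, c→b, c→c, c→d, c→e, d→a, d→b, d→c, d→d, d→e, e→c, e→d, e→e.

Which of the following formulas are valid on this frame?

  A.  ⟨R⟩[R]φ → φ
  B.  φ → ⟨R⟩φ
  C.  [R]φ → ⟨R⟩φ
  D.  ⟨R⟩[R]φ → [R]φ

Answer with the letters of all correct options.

A, B, C

R is reflexive: each world relates to itself.
R is symmetric: every R-edge is matched by its reverse.
R is not euclidean: c R a and c R e but not a R e.
R is serial: every world has an R-successor.
(A) ⟨R⟩[R]φ → φ (the dual of axiom B) characterises the symmetric frames. R is symmetric — valid.
(B) the dual of axiom T: valid iff R is reflexive. R is reflexive — valid.
(C) axiom D: valid iff R is serial. R is serial — valid.
(D) ⟨R⟩[R]φ → [R]φ is the dual of axiom 5; it is valid on a frame exactly when R is euclidean. R is not euclidean, so not valid.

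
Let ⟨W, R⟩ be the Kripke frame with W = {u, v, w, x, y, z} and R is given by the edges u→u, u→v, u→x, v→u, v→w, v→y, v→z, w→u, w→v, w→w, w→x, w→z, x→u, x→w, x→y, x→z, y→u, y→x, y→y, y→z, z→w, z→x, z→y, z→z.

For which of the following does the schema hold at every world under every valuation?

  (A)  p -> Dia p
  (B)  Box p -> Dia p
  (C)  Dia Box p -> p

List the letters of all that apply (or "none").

B

R is not reflexive: not v R v.
R is not symmetric: v R y but not y R v.
R is serial: every world has an R-successor.
(A) the dual of axiom T: valid iff R is reflexive. R is not reflexive — not valid.
(B) Box p -> Dia p is axiom D, which corresponds to seriality. R is serial — valid.
(C) Dia Box p -> p (the dual of axiom B) characterises the symmetric frames. R is not symmetric — not valid.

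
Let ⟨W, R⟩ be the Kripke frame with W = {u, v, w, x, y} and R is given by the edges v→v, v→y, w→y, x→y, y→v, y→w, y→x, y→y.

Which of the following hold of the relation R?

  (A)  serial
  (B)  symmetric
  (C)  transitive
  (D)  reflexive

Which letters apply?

(A) not serial: u has no R-successor.
(B) symmetric: every R-edge is matched by its reverse.
(C) not transitive: v R y and y R w but not v R w.
(D) not reflexive: not u R u.

B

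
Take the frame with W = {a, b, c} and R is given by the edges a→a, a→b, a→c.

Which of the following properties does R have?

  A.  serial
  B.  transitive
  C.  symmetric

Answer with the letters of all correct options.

(A) not serial: b has no R-successor.
(B) transitive: R is closed under composition.
(C) not symmetric: a R b but not b R a.

B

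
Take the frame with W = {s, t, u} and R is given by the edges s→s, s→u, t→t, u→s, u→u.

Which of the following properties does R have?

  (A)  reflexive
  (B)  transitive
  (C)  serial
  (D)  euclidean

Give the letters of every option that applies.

A, B, C, D

(A) reflexive: each world relates to itself.
(B) transitive: R is closed under composition.
(C) serial: every world has an R-successor.
(D) euclidean: any two R-successors of the same world are R-related.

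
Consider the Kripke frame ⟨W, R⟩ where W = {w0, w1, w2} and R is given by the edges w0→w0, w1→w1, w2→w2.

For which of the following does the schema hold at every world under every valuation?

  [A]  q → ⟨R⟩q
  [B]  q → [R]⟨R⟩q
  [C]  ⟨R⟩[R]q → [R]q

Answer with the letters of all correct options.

R is reflexive: each world relates to itself.
R is symmetric: every R-edge is matched by its reverse.
R is euclidean: any two R-successors of the same world are R-related.
(A) the dual of axiom T: valid iff R is reflexive. R is reflexive — valid.
(B) q → [R]⟨R⟩q is axiom B; it is valid on a frame exactly when R is symmetric. R is symmetric, so valid.
(C) ⟨R⟩[R]q → [R]q (the dual of axiom 5) characterises the euclidean frames. R is euclidean — valid.

A, B, C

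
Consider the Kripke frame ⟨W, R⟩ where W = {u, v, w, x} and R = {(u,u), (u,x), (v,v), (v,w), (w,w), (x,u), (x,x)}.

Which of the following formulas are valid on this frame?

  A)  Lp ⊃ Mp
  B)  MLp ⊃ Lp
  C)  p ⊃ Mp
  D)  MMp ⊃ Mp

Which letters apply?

A, C, D

R is reflexive: each world relates to itself.
R is transitive: R is closed under composition.
R is not euclidean: v R w and v R v but not w R v.
R is serial: every world has an R-successor.
(A) axiom D: valid iff R is serial. R is serial — valid.
(B) MLp ⊃ Lp (the dual of axiom 5) characterises the euclidean frames. R is not euclidean — not valid.
(C) p ⊃ Mp is the dual of axiom T; it is valid on a frame exactly when R is reflexive. R is reflexive, so valid.
(D) MMp ⊃ Mp is the dual of axiom 4; it is valid on a frame exactly when R is transitive. R is transitive, so valid.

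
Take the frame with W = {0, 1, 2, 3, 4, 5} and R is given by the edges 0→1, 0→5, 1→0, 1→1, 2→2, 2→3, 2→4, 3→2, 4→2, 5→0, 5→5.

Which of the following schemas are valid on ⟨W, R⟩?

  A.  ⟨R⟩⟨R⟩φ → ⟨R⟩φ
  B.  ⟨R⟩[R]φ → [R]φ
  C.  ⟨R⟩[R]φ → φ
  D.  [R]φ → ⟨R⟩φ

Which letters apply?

R is symmetric: every R-edge is matched by its reverse.
R is not transitive: 0 R 1 and 1 R 0 but not 0 R 0.
R is not euclidean: 0 R 1 and 0 R 5 but not 1 R 5.
R is serial: every world has an R-successor.
(A) the dual of axiom 4: valid iff R is transitive. R is not transitive — not valid.
(B) ⟨R⟩[R]φ → [R]φ (the dual of axiom 5) characterises the euclidean frames. R is not euclidean — not valid.
(C) ⟨R⟩[R]φ → φ is the dual of axiom B; it is valid on a frame exactly when R is symmetric. R is symmetric, so valid.
(D) [R]φ → ⟨R⟩φ is axiom D; it is valid on a frame exactly when R is serial. R is serial, so valid.

C, D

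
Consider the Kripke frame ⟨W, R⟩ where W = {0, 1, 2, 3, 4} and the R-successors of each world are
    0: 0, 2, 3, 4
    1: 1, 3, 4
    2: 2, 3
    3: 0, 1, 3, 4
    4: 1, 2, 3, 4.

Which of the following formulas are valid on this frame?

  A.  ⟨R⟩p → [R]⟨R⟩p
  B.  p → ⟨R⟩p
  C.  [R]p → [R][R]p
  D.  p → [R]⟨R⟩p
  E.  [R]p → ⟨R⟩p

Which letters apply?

R is reflexive: each world relates to itself.
R is not symmetric: 0 R 2 but not 2 R 0.
R is not transitive: 0 R 3 and 3 R 1 but not 0 R 1.
R is not euclidean: 0 R 2 and 0 R 0 but not 2 R 0.
R is serial: every world has an R-successor.
(A) axiom 5: valid iff R is euclidean. R is not euclidean — not valid.
(B) p → ⟨R⟩p is the dual of axiom T, which corresponds to reflexivity. R is reflexive — valid.
(C) [R]p → [R][R]p is axiom 4, which corresponds to transitivity. R is not transitive — not valid.
(D) p → [R]⟨R⟩p (axiom B) characterises the symmetric frames. R is not symmetric — not valid.
(E) [R]p → ⟨R⟩p is axiom D; it is valid on a frame exactly when R is serial. R is serial, so valid.

B, E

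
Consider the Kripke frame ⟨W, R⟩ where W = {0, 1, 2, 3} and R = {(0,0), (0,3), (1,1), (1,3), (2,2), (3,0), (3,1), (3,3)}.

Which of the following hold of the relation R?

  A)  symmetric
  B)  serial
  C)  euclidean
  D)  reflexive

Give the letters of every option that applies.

A, B, D

(A) symmetric: every R-edge is matched by its reverse.
(B) serial: every world has an R-successor.
(C) not euclidean: 3 R 0 and 3 R 1 but not 0 R 1.
(D) reflexive: each world relates to itself.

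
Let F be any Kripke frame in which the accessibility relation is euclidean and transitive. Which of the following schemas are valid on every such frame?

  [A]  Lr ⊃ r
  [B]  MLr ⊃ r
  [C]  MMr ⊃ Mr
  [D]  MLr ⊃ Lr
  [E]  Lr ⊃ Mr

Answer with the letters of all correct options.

(A) Lr ⊃ r is axiom T; it is valid on a frame exactly when R is reflexive. Such an R need not be reflexive, so not valid.
(B) the dual of axiom B: valid iff R is symmetric. Such an R need not be symmetric — not valid.
(C) MMr ⊃ Mr (the dual of axiom 4) characterises the transitive frames. Every such R is transitive — valid.
(D) MLr ⊃ Lr is the dual of axiom 5, which corresponds to the euclidean property. Every such R is euclidean — valid.
(E) Lr ⊃ Mr is axiom D; it is valid on a frame exactly when R is serial. Such an R need not be serial, so not valid.

C, D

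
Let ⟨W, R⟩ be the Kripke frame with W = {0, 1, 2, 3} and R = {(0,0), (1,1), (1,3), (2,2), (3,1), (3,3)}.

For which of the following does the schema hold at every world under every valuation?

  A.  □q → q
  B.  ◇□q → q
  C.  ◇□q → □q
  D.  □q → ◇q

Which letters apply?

A, B, C, D

R is reflexive: each world relates to itself.
R is symmetric: every R-edge is matched by its reverse.
R is euclidean: any two R-successors of the same world are R-related.
R is serial: every world has an R-successor.
(A) axiom T: valid iff R is reflexive. R is reflexive — valid.
(B) ◇□q → q is the dual of axiom B, which corresponds to symmetry. R is symmetric — valid.
(C) ◇□q → □q is the dual of axiom 5, which corresponds to the euclidean property. R is euclidean — valid.
(D) axiom D: valid iff R is serial. R is serial — valid.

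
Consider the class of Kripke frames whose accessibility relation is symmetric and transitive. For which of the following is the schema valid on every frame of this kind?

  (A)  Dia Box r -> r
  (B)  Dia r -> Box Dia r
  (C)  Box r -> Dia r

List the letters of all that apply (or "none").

A symmetric transitive relation is euclidean (uRv and uRw give vRu by symmetry, then vRw by transitivity).
(A) Dia Box r -> r is the dual of axiom B; it is valid on a frame exactly when R is symmetric. Every such R is symmetric, so valid.
(B) Dia r -> Box Dia r is axiom 5, which corresponds to the euclidean property. Every such R is euclidean — valid.
(C) Box r -> Dia r (axiom D) characterises the serial frames. Such an R need not be serial — not valid.

A, B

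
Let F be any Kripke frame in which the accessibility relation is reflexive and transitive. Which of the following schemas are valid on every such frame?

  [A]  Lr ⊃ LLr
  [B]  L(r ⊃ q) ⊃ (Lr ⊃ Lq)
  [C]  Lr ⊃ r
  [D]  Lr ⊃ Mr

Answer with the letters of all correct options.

A, B, C, D

Reflexive relations are serial.
(A) axiom 4: valid iff R is transitive. Every such R is transitive — valid.
(B) this is just K, valid on every normal frame.
(C) axiom T: valid iff R is reflexive. Every such R is reflexive — valid.
(D) axiom D: valid iff R is serial. Every such R is serial — valid.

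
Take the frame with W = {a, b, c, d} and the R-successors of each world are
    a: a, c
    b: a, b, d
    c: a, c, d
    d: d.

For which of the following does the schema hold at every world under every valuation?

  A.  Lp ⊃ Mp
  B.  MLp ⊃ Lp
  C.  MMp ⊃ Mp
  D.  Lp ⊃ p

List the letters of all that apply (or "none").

R is reflexive: each world relates to itself.
R is not transitive: a R c and c R d but not a R d.
R is not euclidean: b R a and b R b but not a R b.
R is serial: every world has an R-successor.
(A) Lp ⊃ Mp is axiom D; it is valid on a frame exactly when R is serial. R is serial, so valid.
(B) MLp ⊃ Lp is the dual of axiom 5, which corresponds to the euclidean property. R is not euclidean — not valid.
(C) the dual of axiom 4: valid iff R is transitive. R is not transitive — not valid.
(D) axiom T: valid iff R is reflexive. R is reflexive — valid.

A, D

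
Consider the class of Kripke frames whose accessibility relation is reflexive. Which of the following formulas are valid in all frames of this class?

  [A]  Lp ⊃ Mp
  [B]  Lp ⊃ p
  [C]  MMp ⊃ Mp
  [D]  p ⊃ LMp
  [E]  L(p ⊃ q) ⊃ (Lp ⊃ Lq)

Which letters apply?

A, B, E

A reflexive relation is serial.
(A) axiom D: valid iff R is serial. Every such R is serial — valid.
(B) Lp ⊃ p is axiom T, which corresponds to reflexivity. Every such R is reflexive — valid.
(C) the dual of axiom 4: valid iff R is transitive. Such an R need not be transitive — not valid.
(D) p ⊃ LMp is axiom B; it is valid on a frame exactly when R is symmetric. Such an R need not be symmetric, so not valid.
(E) L(p ⊃ q) ⊃ (Lp ⊃ Lq) is the K axiom; it holds on all frames — valid.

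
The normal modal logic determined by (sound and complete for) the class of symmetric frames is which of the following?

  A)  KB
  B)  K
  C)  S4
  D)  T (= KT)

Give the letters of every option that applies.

(A) KB is determined by exactly this class.
(B) K is determined by the class of arbitrary frames.
(C) S4 is determined by the class of reflexive and transitive frames.
(D) T (= KT) is determined by the class of reflexive frames.

A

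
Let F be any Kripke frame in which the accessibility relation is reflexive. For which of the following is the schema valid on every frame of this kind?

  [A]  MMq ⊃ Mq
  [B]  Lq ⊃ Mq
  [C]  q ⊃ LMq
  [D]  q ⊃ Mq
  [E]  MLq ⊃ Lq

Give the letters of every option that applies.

A reflexive relation is serial.
(A) MMq ⊃ Mq is the dual of axiom 4; it is valid on a frame exactly when R is transitive. Such an R need not be transitive, so not valid.
(B) Lq ⊃ Mq (axiom D) characterises the serial frames. Every such R is serial — valid.
(C) q ⊃ LMq (axiom B) characterises the symmetric frames. Such an R need not be symmetric — not valid.
(D) q ⊃ Mq is the dual of axiom T; it is valid on a frame exactly when R is reflexive. Every such R is reflexive, so valid.
(E) MLq ⊃ Lq is the dual of axiom 5, which corresponds to the euclidean property. Such an R need not be euclidean — not valid.

B, D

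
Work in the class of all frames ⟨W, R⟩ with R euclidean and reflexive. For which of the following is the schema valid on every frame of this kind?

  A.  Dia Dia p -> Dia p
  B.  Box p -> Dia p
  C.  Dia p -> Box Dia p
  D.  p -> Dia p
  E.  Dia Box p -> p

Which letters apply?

A reflexive euclidean relation is also symmetric (from wRw and wRv the euclidean condition gives vRw) and hence transitive; it is an equivalence relation.
(A) the dual of axiom 4: valid iff R is transitive. Every such R is transitive — valid.
(B) Box p -> Dia p (axiom D) characterises the serial frames. Every such R is serial — valid.
(C) Dia p -> Box Dia p is axiom 5; it is valid on a frame exactly when R is euclidean. Every such R is euclidean, so valid.
(D) p -> Dia p (the dual of axiom T) characterises the reflexive frames. Every such R is reflexive — valid.
(E) the dual of axiom B: valid iff R is symmetric. Every such R is symmetric — valid.

A, B, C, D, E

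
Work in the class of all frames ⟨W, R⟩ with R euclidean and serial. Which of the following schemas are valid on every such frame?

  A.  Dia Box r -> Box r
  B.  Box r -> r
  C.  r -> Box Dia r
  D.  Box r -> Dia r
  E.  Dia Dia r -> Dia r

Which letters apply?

A, D

(A) the dual of axiom 5: valid iff R is euclidean. Every such R is euclidean — valid.
(B) Box r -> r is axiom T, which corresponds to reflexivity. Such an R need not be reflexive — not valid.
(C) r -> Box Dia r is axiom B, which corresponds to symmetry. Such an R need not be symmetric — not valid.
(D) Box r -> Dia r (axiom D) characterises the serial frames. Every such R is serial — valid.
(E) Dia Dia r -> Dia r is the dual of axiom 4; it is valid on a frame exactly when R is transitive. Such an R need not be transitive, so not valid.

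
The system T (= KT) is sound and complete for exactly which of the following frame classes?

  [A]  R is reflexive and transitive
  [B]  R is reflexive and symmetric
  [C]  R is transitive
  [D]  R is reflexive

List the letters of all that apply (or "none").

D

(A) this class determines S4, not T (= KT).
(B) this class determines B (= KTB), not T (= KT).
(C) this class determines K4, not T (= KT).
(D) T (= KT) is sound and complete for exactly this class.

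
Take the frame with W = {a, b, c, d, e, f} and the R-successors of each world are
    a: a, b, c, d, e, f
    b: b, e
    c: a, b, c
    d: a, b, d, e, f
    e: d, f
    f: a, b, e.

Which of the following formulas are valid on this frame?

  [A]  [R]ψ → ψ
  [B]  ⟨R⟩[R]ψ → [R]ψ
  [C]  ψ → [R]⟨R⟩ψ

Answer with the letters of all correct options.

none

R is not reflexive: not e R e.
R is not symmetric: a R b but not b R a.
R is not euclidean: a R b and a R a but not b R a.
(A) axiom T: valid iff R is reflexive. R is not reflexive — not valid.
(B) the dual of axiom 5: valid iff R is euclidean. R is not euclidean — not valid.
(C) ψ → [R]⟨R⟩ψ (axiom B) characterises the symmetric frames. R is not symmetric — not valid.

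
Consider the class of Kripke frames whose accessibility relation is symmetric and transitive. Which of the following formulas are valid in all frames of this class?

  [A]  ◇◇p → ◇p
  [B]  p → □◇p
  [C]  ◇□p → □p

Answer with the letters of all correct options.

A, B, C

A symmetric transitive relation is euclidean (uRv and uRw give vRu by symmetry, then vRw by transitivity).
(A) ◇◇p → ◇p is the dual of axiom 4; it is valid on a frame exactly when R is transitive. Every such R is transitive, so valid.
(B) axiom B: valid iff R is symmetric. Every such R is symmetric — valid.
(C) ◇□p → □p (the dual of axiom 5) characterises the euclidean frames. Every such R is euclidean — valid.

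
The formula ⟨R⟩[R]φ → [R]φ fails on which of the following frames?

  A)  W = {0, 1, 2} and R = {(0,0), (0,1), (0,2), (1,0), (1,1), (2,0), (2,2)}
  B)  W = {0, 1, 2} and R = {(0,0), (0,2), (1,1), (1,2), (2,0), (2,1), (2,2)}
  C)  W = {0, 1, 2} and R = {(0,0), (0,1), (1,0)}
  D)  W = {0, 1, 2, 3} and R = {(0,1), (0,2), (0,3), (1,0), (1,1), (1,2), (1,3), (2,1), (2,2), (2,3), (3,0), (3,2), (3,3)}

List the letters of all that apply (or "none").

The schema ⟨R⟩[R]φ → [R]φ is the dual of axiom 5; it is valid on a frame iff R is euclidean.
(A) R is not euclidean (0 R 1 and 0 R 2 but not 1 R 2), so the schema fails here.
(B) R is not euclidean (2 R 0 and 2 R 1 but not 0 R 1), so the schema fails here.
(C) R is not euclidean (0 R 1 and 0 R 1 but not 1 R 1), so the schema fails here.
(D) R is not euclidean (0 R 3 and 0 R 1 but not 3 R 1), so the schema fails here.

A, B, C, D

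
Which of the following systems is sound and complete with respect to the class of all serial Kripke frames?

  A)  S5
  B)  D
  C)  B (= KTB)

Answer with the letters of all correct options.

(A) S5 is determined by the class of reflexive, symmetric, and transitive frames.
(B) D is determined by exactly this class.
(C) B (= KTB) is determined by the class of reflexive and symmetric frames.

B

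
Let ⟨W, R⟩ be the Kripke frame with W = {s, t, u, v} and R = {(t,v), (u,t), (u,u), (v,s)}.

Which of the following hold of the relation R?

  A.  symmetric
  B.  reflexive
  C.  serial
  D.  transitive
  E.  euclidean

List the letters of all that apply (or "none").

(A) not symmetric: t R v but not v R t.
(B) not reflexive: not s R s.
(C) not serial: s has no R-successor.
(D) not transitive: t R v and v R s but not t R s.
(E) not euclidean: u R t and u R u but not t R u.

none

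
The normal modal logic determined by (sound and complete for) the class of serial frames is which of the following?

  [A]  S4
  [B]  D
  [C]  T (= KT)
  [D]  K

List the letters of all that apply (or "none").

B

(A) S4 is determined by the class of reflexive and transitive frames.
(B) D is determined by exactly this class.
(C) T (= KT) is determined by the class of reflexive frames.
(D) K is determined by the class of arbitrary frames.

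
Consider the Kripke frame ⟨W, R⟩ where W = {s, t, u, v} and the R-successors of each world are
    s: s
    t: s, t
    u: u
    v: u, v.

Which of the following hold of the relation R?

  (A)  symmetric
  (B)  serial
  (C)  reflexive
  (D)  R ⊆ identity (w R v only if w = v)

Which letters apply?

B, C

(A) not symmetric: t R s but not s R t.
(B) serial: every world has an R-successor.
(C) reflexive: each world relates to itself.
(D) not ⊆ identity: t R s with t ≠ s.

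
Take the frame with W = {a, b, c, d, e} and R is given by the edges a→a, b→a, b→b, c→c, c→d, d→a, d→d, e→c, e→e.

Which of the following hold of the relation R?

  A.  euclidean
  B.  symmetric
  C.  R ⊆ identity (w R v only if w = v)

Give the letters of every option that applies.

none

(A) not euclidean: b R a and b R b but not a R b.
(B) not symmetric: b R a but not a R b.
(C) not ⊆ identity: b R a with b ≠ a.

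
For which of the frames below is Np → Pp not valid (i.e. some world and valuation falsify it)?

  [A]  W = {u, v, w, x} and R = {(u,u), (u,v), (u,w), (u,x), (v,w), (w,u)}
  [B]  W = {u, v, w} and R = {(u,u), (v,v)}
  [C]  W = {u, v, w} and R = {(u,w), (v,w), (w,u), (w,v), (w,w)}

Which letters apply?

The schema Np → Pp is axiom D; it is valid on a frame iff R is serial.
(A) R is not serial (x has no R-successor), so the schema fails here.
(B) R is not serial (w has no R-successor), so the schema fails here.
(C) R is serial (every world has an R-successor), so the schema is valid here.

A, B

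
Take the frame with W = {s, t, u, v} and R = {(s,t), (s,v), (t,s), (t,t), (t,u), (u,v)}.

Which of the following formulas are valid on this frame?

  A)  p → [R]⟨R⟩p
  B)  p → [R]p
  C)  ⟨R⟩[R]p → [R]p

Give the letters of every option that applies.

none

R is not symmetric: s R v but not v R s.
R is not euclidean: s R t and s R v but not t R v.
R is not a subset of the identity: s R t with s ≠ t.
(A) axiom B: valid iff R is symmetric. R is not symmetric — not valid.
(B) p → [R]p is equivalent to ◇p→p; it holds exactly when R ⊆ identity. Here R ⊄ identity — not valid.
(C) ⟨R⟩[R]p → [R]p is the dual of axiom 5; it is valid on a frame exactly when R is euclidean. R is not euclidean, so not valid.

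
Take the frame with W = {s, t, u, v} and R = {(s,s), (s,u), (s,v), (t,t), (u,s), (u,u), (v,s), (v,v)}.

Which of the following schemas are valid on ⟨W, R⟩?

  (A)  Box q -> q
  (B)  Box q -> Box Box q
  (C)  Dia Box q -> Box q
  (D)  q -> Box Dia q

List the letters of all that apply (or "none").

A, D

R is reflexive: each world relates to itself.
R is symmetric: every R-edge is matched by its reverse.
R is not transitive: u R s and s R v but not u R v.
R is not euclidean: s R u and s R v but not u R v.
(A) Box q -> q is axiom T; it is valid on a frame exactly when R is reflexive. R is reflexive, so valid.
(B) axiom 4: valid iff R is transitive. R is not transitive — not valid.
(C) Dia Box q -> Box q is the dual of axiom 5, which corresponds to the euclidean property. R is not euclidean — not valid.
(D) axiom B: valid iff R is symmetric. R is symmetric — valid.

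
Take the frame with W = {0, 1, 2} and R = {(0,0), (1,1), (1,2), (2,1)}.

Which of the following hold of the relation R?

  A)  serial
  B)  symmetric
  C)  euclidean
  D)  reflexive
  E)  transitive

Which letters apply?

A, B

(A) serial: every world has an R-successor.
(B) symmetric: every R-edge is matched by its reverse.
(C) not euclidean: 1 R 2 and 1 R 2 but not 2 R 2.
(D) not reflexive: not 2 R 2.
(E) not transitive: 2 R 1 and 1 R 2 but not 2 R 2.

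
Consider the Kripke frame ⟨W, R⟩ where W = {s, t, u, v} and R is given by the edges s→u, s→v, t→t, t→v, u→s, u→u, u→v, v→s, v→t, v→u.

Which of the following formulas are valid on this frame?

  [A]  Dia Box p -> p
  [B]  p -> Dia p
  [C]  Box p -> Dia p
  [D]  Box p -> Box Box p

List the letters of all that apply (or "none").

A, C

R is not reflexive: not s R s.
R is symmetric: every R-edge is matched by its reverse.
R is not transitive: s R u and u R s but not s R s.
R is serial: every world has an R-successor.
(A) Dia Box p -> p is the dual of axiom B; it is valid on a frame exactly when R is symmetric. R is symmetric, so valid.
(B) p -> Dia p (the dual of axiom T) characterises the reflexive frames. R is not reflexive — not valid.
(C) Box p -> Dia p (axiom D) characterises the serial frames. R is serial — valid.
(D) Box p -> Box Box p is axiom 4, which corresponds to transitivity. R is not transitive — not valid.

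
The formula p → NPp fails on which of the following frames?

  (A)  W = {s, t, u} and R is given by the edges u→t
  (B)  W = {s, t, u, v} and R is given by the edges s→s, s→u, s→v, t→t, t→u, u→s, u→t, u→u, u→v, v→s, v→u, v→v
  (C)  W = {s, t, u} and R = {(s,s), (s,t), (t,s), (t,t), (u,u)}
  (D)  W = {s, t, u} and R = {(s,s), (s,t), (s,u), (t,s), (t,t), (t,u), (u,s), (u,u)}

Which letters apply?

The schema p → NPp is axiom B; it is valid on a frame iff R is symmetric.
(A) R is not symmetric (u R t but not t R u), so the schema fails here.
(B) R is symmetric (every R-edge is matched by its reverse), so the schema is valid here.
(C) R is symmetric (every R-edge is matched by its reverse), so the schema is valid here.
(D) R is not symmetric (t R u but not u R t), so the schema fails here.

A, D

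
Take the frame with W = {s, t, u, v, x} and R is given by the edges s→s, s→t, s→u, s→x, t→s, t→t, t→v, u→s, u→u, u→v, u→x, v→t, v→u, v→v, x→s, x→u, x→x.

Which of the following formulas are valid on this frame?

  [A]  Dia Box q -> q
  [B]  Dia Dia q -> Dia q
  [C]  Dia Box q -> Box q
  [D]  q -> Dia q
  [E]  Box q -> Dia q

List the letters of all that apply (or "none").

A, D, E

R is reflexive: each world relates to itself.
R is symmetric: every R-edge is matched by its reverse.
R is not transitive: s R t and t R v but not s R v.
R is not euclidean: s R t and s R u but not t R u.
R is serial: every world has an R-successor.
(A) the dual of axiom B: valid iff R is symmetric. R is symmetric — valid.
(B) Dia Dia q -> Dia q is the dual of axiom 4; it is valid on a frame exactly when R is transitive. R is not transitive, so not valid.
(C) Dia Box q -> Box q is the dual of axiom 5; it is valid on a frame exactly when R is euclidean. R is not euclidean, so not valid.
(D) q -> Dia q is the dual of axiom T; it is valid on a frame exactly when R is reflexive. R is reflexive, so valid.
(E) Box q -> Dia q is axiom D; it is valid on a frame exactly when R is serial. R is serial, so valid.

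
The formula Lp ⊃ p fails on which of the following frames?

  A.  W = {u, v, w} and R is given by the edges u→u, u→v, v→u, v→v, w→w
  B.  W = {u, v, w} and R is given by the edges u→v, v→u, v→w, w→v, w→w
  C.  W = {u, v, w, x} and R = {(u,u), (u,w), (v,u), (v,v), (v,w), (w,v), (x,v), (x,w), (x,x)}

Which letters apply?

The schema Lp ⊃ p is axiom T; it is valid on a frame iff R is reflexive.
(A) R is reflexive (each world relates to itself), so the schema is valid here.
(B) R is not reflexive (not u R u), so the schema fails here.
(C) R is not reflexive (not w R w), so the schema fails here.

B, C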